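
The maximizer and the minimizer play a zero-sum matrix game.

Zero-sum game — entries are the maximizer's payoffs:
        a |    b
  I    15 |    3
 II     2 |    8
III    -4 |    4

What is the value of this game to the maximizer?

Row III is strictly dominated by row II, so the maximizer never plays it.
The remaining 2×2 game on (I, II) × (a, b) has no saddle point. Let the maximizer play I with probability p; indifference gives 15p + 2(1−p) = 3p + 8(1−p), so p = 1/3.
Similarly the minimizer's optimal q on a is 5/18, and the value is 15·(5/18) + (3)·(13/18) = 19/3.

19/3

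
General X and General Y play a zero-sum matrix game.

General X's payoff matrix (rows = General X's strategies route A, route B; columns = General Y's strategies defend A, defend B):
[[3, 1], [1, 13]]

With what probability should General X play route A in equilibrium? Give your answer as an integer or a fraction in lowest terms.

Row minima are 1 and 1, so General X's maximin is 1; column maxima are 3 and 13, so General Y's minimax is 3. These differ, so the equilibrium is in mixed strategies.
Let General X play route A with probability p. General Y is indifferent when 3p + (1−p) = p + 13(1−p), giving p = 6/7.

6/7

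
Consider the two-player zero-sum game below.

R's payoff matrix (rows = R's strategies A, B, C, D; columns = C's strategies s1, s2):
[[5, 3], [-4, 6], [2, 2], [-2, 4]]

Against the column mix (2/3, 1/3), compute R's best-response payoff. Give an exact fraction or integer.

A: (5)·(2/3) + (3)·(1/3) = 13/3.
B: (-4)·(2/3) + (6)·(1/3) = -2/3.
C: (2)·(2/3) + (2)·(1/3) = 2.
D: (-2)·(2/3) + (4)·(1/3) = 0.
The best pure response is A with expected payoff 13/3.

13/3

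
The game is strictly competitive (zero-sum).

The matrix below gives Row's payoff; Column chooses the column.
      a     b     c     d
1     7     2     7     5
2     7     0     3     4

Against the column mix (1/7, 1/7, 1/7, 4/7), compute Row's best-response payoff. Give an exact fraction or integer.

36/7

1: (7)·(1/7) + (2)·(1/7) + (7)·(1/7) + (5)·(4/7) = 36/7.
2: (7)·(1/7) + (0)·(1/7) + (3)·(1/7) + (4)·(4/7) = 26/7.
The best pure response is 1 with expected payoff 36/7.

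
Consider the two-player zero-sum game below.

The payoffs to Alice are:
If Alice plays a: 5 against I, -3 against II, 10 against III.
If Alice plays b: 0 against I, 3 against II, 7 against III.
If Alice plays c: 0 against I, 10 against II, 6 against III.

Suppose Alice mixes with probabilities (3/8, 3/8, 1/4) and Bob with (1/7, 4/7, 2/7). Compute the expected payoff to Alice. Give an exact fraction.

221/56

Against (1/7, 4/7, 2/7), each row's expected payoff is a: 13/7; b: 26/7; c: 52/7.
Taking the (3/8, 3/8, 1/4)-weighted average: (3/8)·(13/7) + (3/8)·(26/7) + (1/4)·(52/7) = 221/56.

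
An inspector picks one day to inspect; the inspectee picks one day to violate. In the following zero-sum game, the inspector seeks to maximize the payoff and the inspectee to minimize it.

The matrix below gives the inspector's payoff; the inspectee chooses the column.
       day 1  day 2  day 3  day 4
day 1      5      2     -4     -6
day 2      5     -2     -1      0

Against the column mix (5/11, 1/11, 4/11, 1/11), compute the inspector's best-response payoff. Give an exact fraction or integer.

19/11

day 1: (5)·(5/11) + (2)·(1/11) + (-4)·(4/11) + (-6)·(1/11) = 5/11.
day 2: (5)·(5/11) + (-2)·(1/11) + (-1)·(4/11) + (0)·(1/11) = 19/11.
The best pure response is day 2 with expected payoff 19/11.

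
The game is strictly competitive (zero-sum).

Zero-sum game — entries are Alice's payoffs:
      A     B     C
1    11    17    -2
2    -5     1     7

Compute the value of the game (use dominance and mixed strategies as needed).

Column B is strictly dominated by A for Bob (it gives Alice more in every row).
The remaining 2×2 game on (1, 2) × (A, C) has no saddle point. Let Alice play 1 with probability p; indifference gives 11p − 5(1−p) = −2p + 7(1−p), so p = 12/25.
Similarly Bob's optimal q on A is 9/25, and the value is 11·(9/25) + (-2)·(16/25) = 67/25.

67/25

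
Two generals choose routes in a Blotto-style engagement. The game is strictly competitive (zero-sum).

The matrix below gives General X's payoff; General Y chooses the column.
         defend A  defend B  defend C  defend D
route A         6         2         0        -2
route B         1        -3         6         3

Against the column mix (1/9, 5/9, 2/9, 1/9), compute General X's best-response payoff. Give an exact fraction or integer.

route A: (6)·(1/9) + (2)·(5/9) + (0)·(2/9) + (-2)·(1/9) = 14/9.
route B: (1)·(1/9) + (-3)·(5/9) + (6)·(2/9) + (3)·(1/9) = 1/9.
The best pure response is route A with expected payoff 14/9.

14/9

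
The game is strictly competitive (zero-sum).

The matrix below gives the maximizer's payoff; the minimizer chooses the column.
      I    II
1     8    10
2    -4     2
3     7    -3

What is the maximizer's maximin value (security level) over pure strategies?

The worst-case payoff for each row is 1: 8, 2: -4, 3: -3.
The best of these is 8.

8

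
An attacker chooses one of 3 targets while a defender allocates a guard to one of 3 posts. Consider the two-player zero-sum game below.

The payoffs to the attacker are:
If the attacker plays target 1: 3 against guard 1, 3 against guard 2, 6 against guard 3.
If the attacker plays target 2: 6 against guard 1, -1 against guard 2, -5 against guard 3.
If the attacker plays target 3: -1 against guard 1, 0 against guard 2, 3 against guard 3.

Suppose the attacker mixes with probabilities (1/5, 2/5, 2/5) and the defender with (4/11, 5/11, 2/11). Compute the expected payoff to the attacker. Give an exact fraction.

Against (4/11, 5/11, 2/11), each row's expected payoff is target 1: 39/11; target 2: 9/11; target 3: 2/11.
Taking the (1/5, 2/5, 2/5)-weighted average: (1/5)·(39/11) + (2/5)·(9/11) + (2/5)·(2/11) = 61/55.

61/55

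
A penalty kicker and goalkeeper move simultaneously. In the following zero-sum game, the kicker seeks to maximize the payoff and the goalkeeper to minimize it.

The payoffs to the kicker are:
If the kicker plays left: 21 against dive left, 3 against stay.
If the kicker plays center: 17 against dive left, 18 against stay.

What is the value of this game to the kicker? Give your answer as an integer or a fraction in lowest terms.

Row minima are 3 and 17, so the kicker's maximin is 17; column maxima are 21 and 18, so the goalkeeper's minimax is 18. These differ, so the equilibrium is in mixed strategies.
Let the kicker play left with probability p. The goalkeeper is indifferent when 21p + 17(1−p) = 3p + 18(1−p), giving p = 1/19.
Let the goalkeeper play dive left with probability q. The kicker is indifferent when 21q + 3(1−q) = 17q + 18(1−q), giving q = 15/19.
The value is 21·(15/19) + (3)·(4/19) = 327/19.

327/19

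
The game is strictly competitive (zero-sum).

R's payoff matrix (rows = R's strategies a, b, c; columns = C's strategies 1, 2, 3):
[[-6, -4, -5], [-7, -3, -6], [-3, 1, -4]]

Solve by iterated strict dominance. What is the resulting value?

Column 2 is strictly dominated by 1 for C (-6<-4, -7<-3, -3<1); eliminate 2.
Row a is strictly dominated by row c (-3>-6, -4>-5); eliminate a.
Row b is strictly dominated by row c (-3>-7, -4>-6); eliminate b.
Column 1 is strictly dominated by 3 for C (-4<-3); eliminate 1.
Only (c, 3) remains, with payoff -4.

-4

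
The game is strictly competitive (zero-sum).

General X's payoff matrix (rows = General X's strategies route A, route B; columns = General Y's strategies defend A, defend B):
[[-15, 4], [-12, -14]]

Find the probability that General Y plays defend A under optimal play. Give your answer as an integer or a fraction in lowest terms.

Row minima are -15 and -14, so General X's maximin is -14; column maxima are -12 and 4, so General Y's minimax is -12. These differ, so the equilibrium is in mixed strategies.
Let General Y play defend A with probability q. General X is indifferent when −15q + 4(1−q) = −12q − 14(1−q), giving q = 6/7.

6/7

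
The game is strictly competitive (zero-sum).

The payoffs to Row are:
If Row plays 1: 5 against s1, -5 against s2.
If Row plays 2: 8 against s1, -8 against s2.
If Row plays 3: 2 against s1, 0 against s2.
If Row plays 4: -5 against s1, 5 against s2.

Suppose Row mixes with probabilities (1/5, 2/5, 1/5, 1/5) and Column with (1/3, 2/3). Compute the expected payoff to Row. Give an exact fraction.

Against (1/3, 2/3), each row's expected payoff is 1: -5/3; 2: -8/3; 3: 2/3; 4: 5/3.
Taking the (1/5, 2/5, 1/5, 1/5)-weighted average: (1/5)·(-5/3) + (2/5)·(-8/3) + (1/5)·(2/3) + (1/5)·(5/3) = -14/15.

-14/15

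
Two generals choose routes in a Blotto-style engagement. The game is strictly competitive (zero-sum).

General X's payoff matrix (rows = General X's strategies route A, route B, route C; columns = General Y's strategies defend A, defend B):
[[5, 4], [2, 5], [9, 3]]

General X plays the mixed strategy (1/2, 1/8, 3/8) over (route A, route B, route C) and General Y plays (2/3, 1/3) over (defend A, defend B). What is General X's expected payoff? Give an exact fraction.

Against (2/3, 1/3), each row's expected payoff is route A: 14/3; route B: 3; route C: 7.
Taking the (1/2, 1/8, 3/8)-weighted average: (1/2)·(14/3) + (1/8)·(3) + (3/8)·(7) = 16/3.

16/3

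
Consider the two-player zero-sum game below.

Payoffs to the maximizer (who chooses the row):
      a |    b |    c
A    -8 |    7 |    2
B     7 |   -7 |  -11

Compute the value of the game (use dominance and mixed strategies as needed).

-37/14

Column b is strictly dominated by c for the minimizer (it gives the maximizer more in every row).
The remaining 2×2 game on (A, B) × (a, c) has no saddle point. Let the maximizer play A with probability p; indifference gives −8p + 7(1−p) = 2p − 11(1−p), so p = 9/14.
Similarly the minimizer's optimal q on a is 13/28, and the value is -8·(13/28) + (2)·(15/28) = -37/14.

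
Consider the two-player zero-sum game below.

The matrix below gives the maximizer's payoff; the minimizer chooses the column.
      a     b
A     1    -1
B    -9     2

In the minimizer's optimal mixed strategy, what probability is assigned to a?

Row minima are -1 and -9, so the maximizer's maximin is -1; column maxima are 1 and 2, so the minimizer's minimax is 1. These differ, so the equilibrium is in mixed strategies.
Let the minimizer play a with probability q. The maximizer is indifferent when q − (1−q) = −9q + 2(1−q), giving q = 3/13.

3/13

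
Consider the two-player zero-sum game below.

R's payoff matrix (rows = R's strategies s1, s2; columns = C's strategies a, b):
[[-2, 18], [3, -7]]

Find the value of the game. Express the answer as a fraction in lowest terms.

4/3

Row minima are -2 and -7, so R's maximin is -2; column maxima are 3 and 18, so C's minimax is 3. These differ, so the equilibrium is in mixed strategies.
Let R play s1 with probability p. C is indifferent when −2p + 3(1−p) = 18p − 7(1−p), giving p = 1/3.
Let C play a with probability q. R is indifferent when −2q + 18(1−q) = 3q − 7(1−q), giving q = 5/6.
The value is -2·(5/6) + (18)·(1/6) = 4/3.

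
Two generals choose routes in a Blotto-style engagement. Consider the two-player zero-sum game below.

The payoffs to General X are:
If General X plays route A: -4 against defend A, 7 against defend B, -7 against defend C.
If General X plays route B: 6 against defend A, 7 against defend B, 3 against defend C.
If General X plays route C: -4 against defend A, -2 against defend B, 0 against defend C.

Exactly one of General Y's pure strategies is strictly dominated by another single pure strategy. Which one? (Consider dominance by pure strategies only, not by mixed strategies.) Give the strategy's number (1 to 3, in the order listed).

General Y prefers columns that give General X less. Compare defend B with defend A: -4 < 7, 6 < 7, -4 < -2.
So defend A strictly dominates defend B for General Y; defend B is strictly dominated.

2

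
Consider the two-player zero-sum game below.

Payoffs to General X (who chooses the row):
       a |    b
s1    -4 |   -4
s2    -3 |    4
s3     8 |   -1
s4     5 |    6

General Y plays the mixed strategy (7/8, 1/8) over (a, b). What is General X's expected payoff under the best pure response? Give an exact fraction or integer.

55/8

s1: (-4)·(7/8) + (-4)·(1/8) = -4.
s2: (-3)·(7/8) + (4)·(1/8) = -17/8.
s3: (8)·(7/8) + (-1)·(1/8) = 55/8.
s4: (5)·(7/8) + (6)·(1/8) = 41/8.
The best pure response is s3 with expected payoff 55/8.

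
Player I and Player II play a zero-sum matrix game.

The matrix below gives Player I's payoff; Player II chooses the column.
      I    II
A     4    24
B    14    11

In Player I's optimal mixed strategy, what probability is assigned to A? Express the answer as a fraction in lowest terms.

3/23

Row minima are 4 and 11, so Player I's maximin is 11; column maxima are 14 and 24, so Player II's minimax is 14. These differ, so the equilibrium is in mixed strategies.
Let Player I play A with probability p. Player II is indifferent when 4p + 14(1−p) = 24p + 11(1−p), giving p = 3/23.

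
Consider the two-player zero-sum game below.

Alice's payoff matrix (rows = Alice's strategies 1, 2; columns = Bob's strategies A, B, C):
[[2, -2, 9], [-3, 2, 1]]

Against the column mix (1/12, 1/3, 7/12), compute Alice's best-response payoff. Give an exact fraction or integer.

1: (2)·(1/12) + (-2)·(1/3) + (9)·(7/12) = 19/4.
2: (-3)·(1/12) + (2)·(1/3) + (1)·(7/12) = 1.
The best pure response is 1 with expected payoff 19/4.

19/4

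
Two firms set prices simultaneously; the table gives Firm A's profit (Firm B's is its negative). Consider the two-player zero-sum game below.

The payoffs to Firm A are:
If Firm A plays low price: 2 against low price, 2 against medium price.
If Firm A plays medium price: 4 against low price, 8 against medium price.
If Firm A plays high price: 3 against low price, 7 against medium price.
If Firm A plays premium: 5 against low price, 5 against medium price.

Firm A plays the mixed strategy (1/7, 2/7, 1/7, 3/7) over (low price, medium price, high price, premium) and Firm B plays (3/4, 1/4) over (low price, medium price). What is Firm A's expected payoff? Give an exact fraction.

Against (3/4, 1/4), each row's expected payoff is low price: 2; medium price: 5; high price: 4; premium: 5.
Taking the (1/7, 2/7, 1/7, 3/7)-weighted average: (1/7)·(2) + (2/7)·(5) + (1/7)·(4) + (3/7)·(5) = 31/7.

31/7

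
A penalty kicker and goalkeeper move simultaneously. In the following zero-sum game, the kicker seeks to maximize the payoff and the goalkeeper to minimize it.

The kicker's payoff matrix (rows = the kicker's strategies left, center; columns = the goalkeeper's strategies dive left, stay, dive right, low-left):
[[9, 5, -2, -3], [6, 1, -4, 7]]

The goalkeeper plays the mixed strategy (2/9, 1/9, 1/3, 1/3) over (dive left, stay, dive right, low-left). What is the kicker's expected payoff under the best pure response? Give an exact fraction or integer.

22/9

left: (9)·(2/9) + (5)·(1/9) + (-2)·(1/3) + (-3)·(1/3) = 8/9.
center: (6)·(2/9) + (1)·(1/9) + (-4)·(1/3) + (7)·(1/3) = 22/9.
The best pure response is center with expected payoff 22/9.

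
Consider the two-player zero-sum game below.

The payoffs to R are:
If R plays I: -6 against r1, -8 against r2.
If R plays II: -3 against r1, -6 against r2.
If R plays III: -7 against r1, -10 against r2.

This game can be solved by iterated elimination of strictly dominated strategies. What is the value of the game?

Column r1 is strictly dominated by r2 for C (-8<-6, -6<-3, -10<-7); eliminate r1.
Row I is strictly dominated by row II (-6>-8); eliminate I.
Row III is strictly dominated by row II (-6>-10); eliminate III.
Only (II, r2) remains, with payoff -6.

-6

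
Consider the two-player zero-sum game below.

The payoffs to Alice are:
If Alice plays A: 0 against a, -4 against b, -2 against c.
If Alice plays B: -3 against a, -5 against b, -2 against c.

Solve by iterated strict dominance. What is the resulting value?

-4

Column c is strictly dominated by b for Bob (-4<-2, -5<-2); eliminate c.
Row B is strictly dominated by row A (0>-3, -4>-5); eliminate B.
Column a is strictly dominated by b for Bob (-4<0); eliminate a.
Only (A, b) remains, with payoff -4.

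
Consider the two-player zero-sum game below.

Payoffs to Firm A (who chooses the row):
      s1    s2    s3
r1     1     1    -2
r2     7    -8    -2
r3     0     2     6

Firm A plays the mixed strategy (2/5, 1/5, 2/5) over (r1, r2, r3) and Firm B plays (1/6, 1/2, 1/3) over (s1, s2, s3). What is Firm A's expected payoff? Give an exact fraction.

Against (1/6, 1/2, 1/3), each row's expected payoff is r1: 0; r2: -7/2; r3: 3.
Taking the (2/5, 1/5, 2/5)-weighted average: (2/5)·(0) + (1/5)·(-7/2) + (2/5)·(3) = 1/2.

1/2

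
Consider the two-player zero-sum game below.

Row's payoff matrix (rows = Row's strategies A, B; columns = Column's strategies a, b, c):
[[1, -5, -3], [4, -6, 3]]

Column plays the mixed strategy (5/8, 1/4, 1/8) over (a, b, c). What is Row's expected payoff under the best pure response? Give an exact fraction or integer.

A: (1)·(5/8) + (-5)·(1/4) + (-3)·(1/8) = -1.
B: (4)·(5/8) + (-6)·(1/4) + (3)·(1/8) = 11/8.
The best pure response is B with expected payoff 11/8.

11/8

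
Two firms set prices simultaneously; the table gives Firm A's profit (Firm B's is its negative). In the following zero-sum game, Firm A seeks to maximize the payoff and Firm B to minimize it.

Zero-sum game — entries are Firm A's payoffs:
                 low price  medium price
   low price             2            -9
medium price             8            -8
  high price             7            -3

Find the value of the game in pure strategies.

Row minima: -9, -8, -3 → Firm A's maximin is -3.
Column maxima: 8, -3 → Firm B's minimax is -3.
They coincide at (high price, medium price), so the value is -3.

-3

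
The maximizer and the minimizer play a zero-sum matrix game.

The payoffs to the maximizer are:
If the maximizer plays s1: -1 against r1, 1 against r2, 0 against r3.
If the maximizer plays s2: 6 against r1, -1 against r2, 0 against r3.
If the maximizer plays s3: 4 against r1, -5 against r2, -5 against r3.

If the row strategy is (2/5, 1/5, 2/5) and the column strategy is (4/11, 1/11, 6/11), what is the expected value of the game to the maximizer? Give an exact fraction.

Against (4/11, 1/11, 6/11), each row's expected payoff is s1: -3/11; s2: 23/11; s3: -19/11.
Taking the (2/5, 1/5, 2/5)-weighted average: (2/5)·(-3/11) + (1/5)·(23/11) + (2/5)·(-19/11) = -21/55.

-21/55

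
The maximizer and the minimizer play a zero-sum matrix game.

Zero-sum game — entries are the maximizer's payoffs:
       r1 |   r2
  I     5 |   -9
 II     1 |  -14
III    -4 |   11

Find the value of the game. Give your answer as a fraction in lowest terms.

19/29

Row II is strictly dominated by row I, so the maximizer never plays it.
The remaining 2×2 game on (I, III) × (r1, r2) has no saddle point. Let the maximizer play I with probability p; indifference gives 5p − 4(1−p) = −9p + 11(1−p), so p = 15/29.
Similarly the minimizer's optimal q on r1 is 20/29, and the value is 5·(20/29) + (-9)·(9/29) = 19/29.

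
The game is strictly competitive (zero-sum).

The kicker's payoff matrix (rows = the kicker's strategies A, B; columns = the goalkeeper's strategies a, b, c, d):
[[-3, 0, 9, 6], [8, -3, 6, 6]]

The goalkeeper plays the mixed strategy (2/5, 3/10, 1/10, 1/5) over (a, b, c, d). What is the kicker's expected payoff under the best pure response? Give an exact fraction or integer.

A: (-3)·(2/5) + (0)·(3/10) + (9)·(1/10) + (6)·(1/5) = 9/10.
B: (8)·(2/5) + (-3)·(3/10) + (6)·(1/10) + (6)·(1/5) = 41/10.
The best pure response is B with expected payoff 41/10.

41/10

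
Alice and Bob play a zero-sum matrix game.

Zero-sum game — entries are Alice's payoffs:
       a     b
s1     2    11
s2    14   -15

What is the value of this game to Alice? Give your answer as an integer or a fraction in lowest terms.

Row minima are 2 and -15, so Alice's maximin is 2; column maxima are 14 and 11, so Bob's minimax is 11. These differ, so the equilibrium is in mixed strategies.
Let Alice play s1 with probability p. Bob is indifferent when 2p + 14(1−p) = 11p − 15(1−p), giving p = 29/38.
Let Bob play a with probability q. Alice is indifferent when 2q + 11(1−q) = 14q − 15(1−q), giving q = 13/19.
The value is 2·(13/19) + (11)·(6/19) = 92/19.

92/19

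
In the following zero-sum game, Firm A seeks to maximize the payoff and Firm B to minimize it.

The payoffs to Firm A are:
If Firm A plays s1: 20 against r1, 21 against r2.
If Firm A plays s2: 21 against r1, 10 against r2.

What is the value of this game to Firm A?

Row minima are 20 and 10, so Firm A's maximin is 20; column maxima are 21 and 21, so Firm B's minimax is 21. These differ, so the equilibrium is in mixed strategies.
Let Firm A play s1 with probability p. Firm B is indifferent when 20p + 21(1−p) = 21p + 10(1−p), giving p = 11/12.
Let Firm B play r1 with probability q. Firm A is indifferent when 20q + 21(1−q) = 21q + 10(1−q), giving q = 11/12.
The value is 20·(11/12) + (21)·(1/12) = 241/12.

241/12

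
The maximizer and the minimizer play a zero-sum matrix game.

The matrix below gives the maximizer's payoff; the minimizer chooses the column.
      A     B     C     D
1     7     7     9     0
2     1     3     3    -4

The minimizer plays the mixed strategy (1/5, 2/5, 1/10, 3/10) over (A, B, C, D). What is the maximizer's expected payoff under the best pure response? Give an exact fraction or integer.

51/10

1: (7)·(1/5) + (7)·(2/5) + (9)·(1/10) + (0)·(3/10) = 51/10.
2: (1)·(1/5) + (3)·(2/5) + (3)·(1/10) + (-4)·(3/10) = 1/2.
The best pure response is 1 with expected payoff 51/10.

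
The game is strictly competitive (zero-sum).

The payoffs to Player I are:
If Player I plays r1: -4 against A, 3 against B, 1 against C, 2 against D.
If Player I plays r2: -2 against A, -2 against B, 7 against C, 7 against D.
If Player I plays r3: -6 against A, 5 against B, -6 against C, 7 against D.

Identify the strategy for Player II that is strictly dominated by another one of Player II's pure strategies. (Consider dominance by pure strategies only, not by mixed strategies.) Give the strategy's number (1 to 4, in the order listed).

4

Player II prefers columns that give Player I less. Compare D with A: -4 < 2, -2 < 7, -6 < 7.
So A strictly dominates D for Player II; D is strictly dominated.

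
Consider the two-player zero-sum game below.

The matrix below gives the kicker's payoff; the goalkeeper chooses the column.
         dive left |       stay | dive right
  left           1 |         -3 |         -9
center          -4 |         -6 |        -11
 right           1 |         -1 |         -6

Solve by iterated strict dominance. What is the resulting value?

Row center is strictly dominated by row left (1>-4, -3>-6, -9>-11); eliminate center.
Column stay is strictly dominated by dive right for the goalkeeper (-9<-3, -6<-1); eliminate stay.
Column dive left is strictly dominated by dive right for the goalkeeper (-9<1, -6<1); eliminate dive left.
Row left is strictly dominated by row right (-6>-9); eliminate left.
Only (right, dive right) remains, with payoff -6.

-6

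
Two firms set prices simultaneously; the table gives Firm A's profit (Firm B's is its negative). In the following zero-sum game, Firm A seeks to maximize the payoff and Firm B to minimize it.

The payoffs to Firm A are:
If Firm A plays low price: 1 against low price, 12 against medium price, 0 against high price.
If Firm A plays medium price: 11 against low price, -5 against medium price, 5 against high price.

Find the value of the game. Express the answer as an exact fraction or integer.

30/11

Column low price is strictly dominated by high price for Firm B (it gives Firm A more in every row).
The remaining 2×2 game on (low price, medium price) × (medium price, high price) has no saddle point. Let Firm A play low price with probability p; indifference gives 12p − 5(1−p) = 5(1−p), so p = 5/11.
Similarly Firm B's optimal q on medium price is 5/22, and the value is 12·(5/22) + (0)·(17/22) = 30/11.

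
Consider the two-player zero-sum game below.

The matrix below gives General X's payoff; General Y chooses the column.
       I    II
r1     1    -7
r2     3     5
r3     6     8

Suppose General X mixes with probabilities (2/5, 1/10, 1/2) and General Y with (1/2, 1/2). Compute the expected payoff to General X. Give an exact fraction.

Against (1/2, 1/2), each row's expected payoff is r1: -3; r2: 4; r3: 7.
Taking the (2/5, 1/10, 1/2)-weighted average: (2/5)·(-3) + (1/10)·(4) + (1/2)·(7) = 27/10.

27/10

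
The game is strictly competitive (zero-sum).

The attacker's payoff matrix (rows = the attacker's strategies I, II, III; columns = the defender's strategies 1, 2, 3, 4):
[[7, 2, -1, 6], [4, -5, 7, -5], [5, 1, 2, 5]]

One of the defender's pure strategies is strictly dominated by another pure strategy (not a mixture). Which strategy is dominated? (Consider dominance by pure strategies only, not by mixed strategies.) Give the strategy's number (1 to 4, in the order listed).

The defender prefers columns that give the attacker less. Compare 1 with 2: 2 < 7, -5 < 4, 1 < 5.
So 2 strictly dominates 1 for the defender; 1 is strictly dominated.

1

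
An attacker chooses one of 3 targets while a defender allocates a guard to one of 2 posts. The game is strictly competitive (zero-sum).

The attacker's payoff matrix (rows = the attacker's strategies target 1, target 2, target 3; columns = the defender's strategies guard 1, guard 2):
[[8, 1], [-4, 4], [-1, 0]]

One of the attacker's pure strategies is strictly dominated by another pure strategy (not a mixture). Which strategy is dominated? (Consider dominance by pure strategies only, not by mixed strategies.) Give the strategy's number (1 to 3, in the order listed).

Compare target 3 with target 1: 8 > -1, 1 > 0.
So target 1 strictly dominates target 3 for the attacker; target 3 is strictly dominated.

3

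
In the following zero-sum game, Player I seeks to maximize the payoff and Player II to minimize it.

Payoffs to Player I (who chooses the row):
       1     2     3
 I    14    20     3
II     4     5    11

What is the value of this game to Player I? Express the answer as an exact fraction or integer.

Column 2 is strictly dominated by 1 for Player II (it gives Player I more in every row).
The remaining 2×2 game on (I, II) × (1, 3) has no saddle point. Let Player I play I with probability p; indifference gives 14p + 4(1−p) = 3p + 11(1−p), so p = 7/18.
Similarly Player II's optimal q on 1 is 4/9, and the value is 14·(4/9) + (3)·(5/9) = 71/9.

71/9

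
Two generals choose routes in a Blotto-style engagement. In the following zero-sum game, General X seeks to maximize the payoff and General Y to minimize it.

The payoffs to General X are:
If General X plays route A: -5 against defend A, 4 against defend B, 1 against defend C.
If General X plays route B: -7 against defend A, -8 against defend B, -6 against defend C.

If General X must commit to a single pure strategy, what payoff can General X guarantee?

The worst-case payoff for each row is route A: -5, route B: -8.
The best of these is -5.

-5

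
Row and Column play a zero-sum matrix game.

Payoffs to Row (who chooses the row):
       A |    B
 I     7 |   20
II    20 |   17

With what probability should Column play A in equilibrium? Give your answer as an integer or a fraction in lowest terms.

3/16

Row minima are 7 and 17, so Row's maximin is 17; column maxima are 20 and 20, so Column's minimax is 20. These differ, so the equilibrium is in mixed strategies.
Let Column play A with probability q. Row is indifferent when 7q + 20(1−q) = 20q + 17(1−q), giving q = 3/16.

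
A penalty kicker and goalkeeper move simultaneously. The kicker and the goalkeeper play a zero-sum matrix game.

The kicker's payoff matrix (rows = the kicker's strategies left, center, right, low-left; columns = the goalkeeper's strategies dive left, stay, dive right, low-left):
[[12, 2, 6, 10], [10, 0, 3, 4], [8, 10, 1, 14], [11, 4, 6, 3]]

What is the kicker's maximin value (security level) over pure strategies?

The worst-case payoff for each row is left: 2, center: 0, right: 1, low-left: 3.
The best of these is 3.

3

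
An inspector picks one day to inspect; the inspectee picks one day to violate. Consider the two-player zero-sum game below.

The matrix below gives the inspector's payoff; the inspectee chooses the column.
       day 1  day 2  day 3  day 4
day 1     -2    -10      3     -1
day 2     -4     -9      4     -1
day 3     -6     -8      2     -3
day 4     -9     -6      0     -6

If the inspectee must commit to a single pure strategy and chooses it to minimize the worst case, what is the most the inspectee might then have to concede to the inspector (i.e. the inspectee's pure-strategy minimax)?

-6

The worst case (largest entry) in each column is day 1: -2, day 2: -6, day 3: 4, day 4: -1.
The best (smallest) of these is -6.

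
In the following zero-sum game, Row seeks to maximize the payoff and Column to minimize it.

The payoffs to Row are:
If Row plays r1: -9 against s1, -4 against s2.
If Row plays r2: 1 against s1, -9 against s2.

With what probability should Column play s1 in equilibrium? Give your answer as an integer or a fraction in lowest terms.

Row minima are -9 and -9, so Row's maximin is -9; column maxima are 1 and -4, so Column's minimax is -4. These differ, so the equilibrium is in mixed strategies.
Let Column play s1 with probability q. Row is indifferent when −9q − 4(1−q) = q − 9(1−q), giving q = 1/3.

1/3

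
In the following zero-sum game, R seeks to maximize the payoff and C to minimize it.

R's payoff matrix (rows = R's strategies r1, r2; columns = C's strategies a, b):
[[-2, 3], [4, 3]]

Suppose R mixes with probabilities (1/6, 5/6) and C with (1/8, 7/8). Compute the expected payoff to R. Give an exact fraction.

Against (1/8, 7/8), each row's expected payoff is r1: 19/8; r2: 25/8.
Taking the (1/6, 5/6)-weighted average: (1/6)·(19/8) + (5/6)·(25/8) = 3.

3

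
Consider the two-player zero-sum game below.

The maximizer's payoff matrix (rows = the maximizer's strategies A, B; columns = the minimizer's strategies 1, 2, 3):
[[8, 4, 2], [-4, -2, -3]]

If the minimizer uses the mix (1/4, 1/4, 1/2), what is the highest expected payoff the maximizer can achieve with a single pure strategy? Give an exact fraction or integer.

4

A: (8)·(1/4) + (4)·(1/4) + (2)·(1/2) = 4.
B: (-4)·(1/4) + (-2)·(1/4) + (-3)·(1/2) = -3.
The best pure response is A with expected payoff 4.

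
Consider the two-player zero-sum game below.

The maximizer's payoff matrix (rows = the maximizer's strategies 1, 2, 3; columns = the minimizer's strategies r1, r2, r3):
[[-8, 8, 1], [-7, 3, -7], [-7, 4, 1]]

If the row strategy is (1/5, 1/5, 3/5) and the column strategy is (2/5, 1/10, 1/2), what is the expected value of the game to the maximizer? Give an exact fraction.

-68/25

Against (2/5, 1/10, 1/2), each row's expected payoff is 1: -19/10; 2: -6; 3: -19/10.
Taking the (1/5, 1/5, 3/5)-weighted average: (1/5)·(-19/10) + (1/5)·(-6) + (3/5)·(-19/10) = -68/25.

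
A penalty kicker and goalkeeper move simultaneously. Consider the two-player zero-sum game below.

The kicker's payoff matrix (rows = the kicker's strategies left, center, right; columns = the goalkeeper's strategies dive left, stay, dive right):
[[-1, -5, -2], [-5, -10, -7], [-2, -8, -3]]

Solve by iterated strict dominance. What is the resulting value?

-5

Column dive left is strictly dominated by stay for the goalkeeper (-5<-1, -10<-5, -8<-2); eliminate dive left.
Row right is strictly dominated by row left (-5>-8, -2>-3); eliminate right.
Row center is strictly dominated by row left (-5>-10, -2>-7); eliminate center.
Column dive right is strictly dominated by stay for the goalkeeper (-5<-2); eliminate dive right.
Only (left, stay) remains, with payoff -5.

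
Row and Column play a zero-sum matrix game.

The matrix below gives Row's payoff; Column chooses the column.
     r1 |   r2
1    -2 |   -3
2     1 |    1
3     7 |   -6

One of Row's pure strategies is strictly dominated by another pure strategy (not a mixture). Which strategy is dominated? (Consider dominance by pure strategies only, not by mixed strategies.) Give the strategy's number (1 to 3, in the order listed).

1

Compare 1 with 2: 1 > -2, 1 > -3.
So 2 strictly dominates 1 for Row; 1 is strictly dominated.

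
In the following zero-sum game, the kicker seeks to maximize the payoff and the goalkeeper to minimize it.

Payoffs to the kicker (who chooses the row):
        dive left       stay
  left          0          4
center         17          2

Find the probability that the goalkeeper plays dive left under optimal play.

Row minima are 0 and 2, so the kicker's maximin is 2; column maxima are 17 and 4, so the goalkeeper's minimax is 4. These differ, so the equilibrium is in mixed strategies.
Let the goalkeeper play dive left with probability q. The kicker is indifferent when 4(1−q) = 17q + 2(1−q), giving q = 2/19.

2/19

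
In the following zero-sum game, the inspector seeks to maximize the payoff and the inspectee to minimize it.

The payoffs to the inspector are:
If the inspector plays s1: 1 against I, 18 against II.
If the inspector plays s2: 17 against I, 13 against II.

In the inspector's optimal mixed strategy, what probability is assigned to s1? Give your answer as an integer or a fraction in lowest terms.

Row minima are 1 and 13, so the inspector's maximin is 13; column maxima are 17 and 18, so the inspectee's minimax is 17. These differ, so the equilibrium is in mixed strategies.
Let the inspector play s1 with probability p. The inspectee is indifferent when p + 17(1−p) = 18p + 13(1−p), giving p = 4/21.

4/21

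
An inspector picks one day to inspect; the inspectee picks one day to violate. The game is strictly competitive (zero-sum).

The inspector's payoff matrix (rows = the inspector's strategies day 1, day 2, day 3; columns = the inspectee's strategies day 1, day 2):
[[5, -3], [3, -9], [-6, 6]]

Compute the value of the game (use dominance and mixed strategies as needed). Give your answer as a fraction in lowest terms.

3/5

Row day 2 is strictly dominated by row day 1, so the inspector never plays it.
The remaining 2×2 game on (day 1, day 3) × (day 1, day 2) has no saddle point. Let the inspector play day 1 with probability p; indifference gives 5p − 6(1−p) = −3p + 6(1−p), so p = 3/5.
Similarly the inspectee's optimal q on day 1 is 9/20, and the value is 5·(9/20) + (-3)·(11/20) = 3/5.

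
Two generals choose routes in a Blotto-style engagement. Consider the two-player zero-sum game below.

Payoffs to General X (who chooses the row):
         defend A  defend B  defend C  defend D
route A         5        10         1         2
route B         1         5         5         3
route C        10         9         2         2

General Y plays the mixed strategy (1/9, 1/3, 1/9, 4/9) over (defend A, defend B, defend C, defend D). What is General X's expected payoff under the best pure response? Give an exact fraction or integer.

route A: (5)·(1/9) + (10)·(1/3) + (1)·(1/9) + (2)·(4/9) = 44/9.
route B: (1)·(1/9) + (5)·(1/3) + (5)·(1/9) + (3)·(4/9) = 11/3.
route C: (10)·(1/9) + (9)·(1/3) + (2)·(1/9) + (2)·(4/9) = 47/9.
The best pure response is route C with expected payoff 47/9.

47/9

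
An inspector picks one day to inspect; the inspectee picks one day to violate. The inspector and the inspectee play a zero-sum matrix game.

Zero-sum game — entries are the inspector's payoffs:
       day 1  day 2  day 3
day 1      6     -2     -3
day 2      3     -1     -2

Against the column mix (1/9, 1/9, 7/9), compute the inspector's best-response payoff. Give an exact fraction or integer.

-4/3

day 1: (6)·(1/9) + (-2)·(1/9) + (-3)·(7/9) = -17/9.
day 2: (3)·(1/9) + (-1)·(1/9) + (-2)·(7/9) = -4/3.
The best pure response is day 2 with expected payoff -4/3.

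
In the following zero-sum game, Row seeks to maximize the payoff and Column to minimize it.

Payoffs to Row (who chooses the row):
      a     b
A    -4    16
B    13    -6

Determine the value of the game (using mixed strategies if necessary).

184/39

Row minima are -4 and -6, so Row's maximin is -4; column maxima are 13 and 16, so Column's minimax is 13. These differ, so the equilibrium is in mixed strategies.
Let Row play A with probability p. Column is indifferent when −4p + 13(1−p) = 16p − 6(1−p), giving p = 19/39.
Let Column play a with probability q. Row is indifferent when −4q + 16(1−q) = 13q − 6(1−q), giving q = 22/39.
The value is -4·(22/39) + (16)·(17/39) = 184/39.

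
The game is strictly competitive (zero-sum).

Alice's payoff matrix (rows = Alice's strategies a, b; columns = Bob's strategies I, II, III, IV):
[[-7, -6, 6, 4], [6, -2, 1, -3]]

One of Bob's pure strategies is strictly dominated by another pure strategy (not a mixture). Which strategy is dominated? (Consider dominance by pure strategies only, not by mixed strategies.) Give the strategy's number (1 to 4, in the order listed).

3

Bob prefers columns that give Alice less. Compare III with II: -6 < 6, -2 < 1.
So II strictly dominates III for Bob; III is strictly dominated.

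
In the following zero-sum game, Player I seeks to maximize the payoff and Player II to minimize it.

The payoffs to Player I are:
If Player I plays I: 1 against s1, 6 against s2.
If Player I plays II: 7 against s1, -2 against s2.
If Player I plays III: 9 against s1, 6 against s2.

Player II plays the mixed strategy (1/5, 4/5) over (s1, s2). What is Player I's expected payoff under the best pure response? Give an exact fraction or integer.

I: (1)·(1/5) + (6)·(4/5) = 5.
II: (7)·(1/5) + (-2)·(4/5) = -1/5.
III: (9)·(1/5) + (6)·(4/5) = 33/5.
The best pure response is III with expected payoff 33/5.

33/5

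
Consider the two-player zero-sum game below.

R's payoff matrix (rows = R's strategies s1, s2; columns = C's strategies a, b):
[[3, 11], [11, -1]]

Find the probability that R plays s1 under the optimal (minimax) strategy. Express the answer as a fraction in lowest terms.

3/5

Row minima are 3 and -1, so R's maximin is 3; column maxima are 11 and 11, so C's minimax is 11. These differ, so the equilibrium is in mixed strategies.
Let R play s1 with probability p. C is indifferent when 3p + 11(1−p) = 11p − (1−p), giving p = 3/5.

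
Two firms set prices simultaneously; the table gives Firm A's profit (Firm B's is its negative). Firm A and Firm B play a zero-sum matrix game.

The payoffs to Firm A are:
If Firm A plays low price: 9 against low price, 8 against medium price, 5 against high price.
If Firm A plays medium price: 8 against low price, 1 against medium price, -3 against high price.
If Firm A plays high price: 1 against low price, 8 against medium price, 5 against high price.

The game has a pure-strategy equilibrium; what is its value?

Row minima: 5, -3, 1 → Firm A's maximin is 5.
Column maxima: 9, 8, 5 → Firm B's minimax is 5.
They coincide at (low price, high price), so the value is 5.

5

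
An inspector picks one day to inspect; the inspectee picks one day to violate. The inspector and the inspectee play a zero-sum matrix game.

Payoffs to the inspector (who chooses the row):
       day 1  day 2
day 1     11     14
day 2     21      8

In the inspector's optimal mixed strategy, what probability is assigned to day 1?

13/16

Row minima are 11 and 8, so the inspector's maximin is 11; column maxima are 21 and 14, so the inspectee's minimax is 14. These differ, so the equilibrium is in mixed strategies.
Let the inspector play day 1 with probability p. The inspectee is indifferent when 11p + 21(1−p) = 14p + 8(1−p), giving p = 13/16.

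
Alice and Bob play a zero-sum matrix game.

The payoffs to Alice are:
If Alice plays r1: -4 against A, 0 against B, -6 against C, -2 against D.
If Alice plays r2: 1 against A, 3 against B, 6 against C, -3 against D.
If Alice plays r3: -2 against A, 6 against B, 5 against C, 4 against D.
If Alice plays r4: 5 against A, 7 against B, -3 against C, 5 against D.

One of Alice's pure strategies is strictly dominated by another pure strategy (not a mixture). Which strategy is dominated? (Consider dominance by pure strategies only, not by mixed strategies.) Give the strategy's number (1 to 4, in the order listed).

1

Compare r1 with r3: -2 > -4, 6 > 0, 5 > -6, 4 > -2.
So r3 strictly dominates r1 for Alice; r1 is strictly dominated.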